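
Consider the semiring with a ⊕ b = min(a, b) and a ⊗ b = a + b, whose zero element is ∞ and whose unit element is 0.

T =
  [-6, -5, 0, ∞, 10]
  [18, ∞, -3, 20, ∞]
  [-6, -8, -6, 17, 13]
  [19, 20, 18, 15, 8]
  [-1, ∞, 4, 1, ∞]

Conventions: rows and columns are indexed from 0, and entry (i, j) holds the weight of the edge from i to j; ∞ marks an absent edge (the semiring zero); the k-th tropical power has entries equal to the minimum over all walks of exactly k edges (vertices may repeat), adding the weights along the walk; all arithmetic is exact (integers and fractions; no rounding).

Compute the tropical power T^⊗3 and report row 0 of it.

T^⊗2:
  [-12, -11, -8, 11, 4]
  [-9, -11, -9, 14, 10]
  [-12, -14, -12, 11, 4]
  [7, 10, 12, 9, 23]
  [-7, -6, -2, 16, 9]
T^⊗3:
  [-18, -17, -14, 5, -2]
  [-15, -17, -15, 8, 1]
  [-18, -20, -18, 5, -2]
  [1, 2, 6, 24, 17]
  [-13, -12, -9, 10, 3]
Answer: row 0 of T^⊗3 = [-18, -17, -14, 5, -2]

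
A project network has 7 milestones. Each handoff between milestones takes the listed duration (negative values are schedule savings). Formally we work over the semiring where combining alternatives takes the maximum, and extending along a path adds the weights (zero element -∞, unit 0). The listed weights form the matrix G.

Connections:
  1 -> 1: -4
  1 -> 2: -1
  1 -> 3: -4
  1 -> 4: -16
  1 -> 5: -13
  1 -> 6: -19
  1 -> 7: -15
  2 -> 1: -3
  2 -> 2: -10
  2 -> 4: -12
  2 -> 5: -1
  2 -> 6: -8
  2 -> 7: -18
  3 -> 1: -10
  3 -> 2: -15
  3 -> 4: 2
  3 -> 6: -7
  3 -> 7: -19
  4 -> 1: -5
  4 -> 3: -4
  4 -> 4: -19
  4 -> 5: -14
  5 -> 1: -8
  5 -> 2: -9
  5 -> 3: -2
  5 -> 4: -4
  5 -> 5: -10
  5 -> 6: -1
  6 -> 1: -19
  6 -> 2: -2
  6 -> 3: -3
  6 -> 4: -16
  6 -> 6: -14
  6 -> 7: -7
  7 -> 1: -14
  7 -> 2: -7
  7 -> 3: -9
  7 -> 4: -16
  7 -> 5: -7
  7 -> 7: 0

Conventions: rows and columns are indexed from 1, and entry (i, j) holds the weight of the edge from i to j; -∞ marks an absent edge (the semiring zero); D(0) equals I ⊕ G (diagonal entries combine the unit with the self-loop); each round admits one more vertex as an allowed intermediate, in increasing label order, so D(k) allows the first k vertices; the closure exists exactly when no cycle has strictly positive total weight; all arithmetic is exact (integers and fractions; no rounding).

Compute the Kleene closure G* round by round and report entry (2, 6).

D(0):
  [0, -1, -4, -16, -13, -19, -15]
  [-3, 0, -∞, -12, -1, -8, -18]
  [-10, -15, 0, 2, -∞, -7, -19]
  [-5, -∞, -4, 0, -14, -∞, -∞]
  [-8, -9, -2, -4, 0, -1, -∞]
  [-19, -2, -3, -16, -∞, 0, -7]
  [-14, -7, -9, -16, -7, -∞, 0]
D(1):
  [0, -1, -4, -16, -13, -19, -15]
  [-3, 0, -7, -12, -1, -8, -18]
  [-10, -11, 0, 2, -23, -7, -19]
  [-5, -6, -4, 0, -14, -24, -20]
  [-8, -9, -2, -4, 0, -1, -23]
  [-19, -2, -3, -16, -32, 0, -7]
  [-14, -7, -9, -16, -7, -33, 0]
D(2):
  [0, -1, -4, -13, -2, -9, -15]
  [-3, 0, -7, -12, -1, -8, -18]
  [-10, -11, 0, 2, -12, -7, -19]
  [-5, -6, -4, 0, -7, -14, -20]
  [-8, -9, -2, -4, 0, -1, -23]
  [-5, -2, -3, -14, -3, 0, -7]
  [-10, -7, -9, -16, -7, -15, 0]
D(3):
  [0, -1, -4, -2, -2, -9, -15]
  [-3, 0, -7, -5, -1, -8, -18]
  [-10, -11, 0, 2, -12, -7, -19]
  [-5, -6, -4, 0, -7, -11, -20]
  [-8, -9, -2, 0, 0, -1, -21]
  [-5, -2, -3, -1, -3, 0, -7]
  [-10, -7, -9, -7, -7, -15, 0]
D(4):
  [0, -1, -4, -2, -2, -9, -15]
  [-3, 0, -7, -5, -1, -8, -18]
  [-3, -4, 0, 2, -5, -7, -18]
  [-5, -6, -4, 0, -7, -11, -20]
  [-5, -6, -2, 0, 0, -1, -20]
  [-5, -2, -3, -1, -3, 0, -7]
  [-10, -7, -9, -7, -7, -15, 0]
D(5):
  [0, -1, -4, -2, -2, -3, -15]
  [-3, 0, -3, -1, -1, -2, -18]
  [-3, -4, 0, 2, -5, -6, -18]
  [-5, -6, -4, 0, -7, -8, -20]
  [-5, -6, -2, 0, 0, -1, -20]
  [-5, -2, -3, -1, -3, 0, -7]
  [-10, -7, -9, -7, -7, -8, 0]
D(6):
  [0, -1, -4, -2, -2, -3, -10]
  [-3, 0, -3, -1, -1, -2, -9]
  [-3, -4, 0, 2, -5, -6, -13]
  [-5, -6, -4, 0, -7, -8, -15]
  [-5, -3, -2, 0, 0, -1, -8]
  [-5, -2, -3, -1, -3, 0, -7]
  [-10, -7, -9, -7, -7, -8, 0]
D(7):
  [0, -1, -4, -2, -2, -3, -10]
  [-3, 0, -3, -1, -1, -2, -9]
  [-3, -4, 0, 2, -5, -6, -13]
  [-5, -6, -4, 0, -7, -8, -15]
  [-5, -3, -2, 0, 0, -1, -8]
  [-5, -2, -3, -1, -3, 0, -7]
  [-10, -7, -9, -7, -7, -8, 0]
Answer: G*[2][6] = -2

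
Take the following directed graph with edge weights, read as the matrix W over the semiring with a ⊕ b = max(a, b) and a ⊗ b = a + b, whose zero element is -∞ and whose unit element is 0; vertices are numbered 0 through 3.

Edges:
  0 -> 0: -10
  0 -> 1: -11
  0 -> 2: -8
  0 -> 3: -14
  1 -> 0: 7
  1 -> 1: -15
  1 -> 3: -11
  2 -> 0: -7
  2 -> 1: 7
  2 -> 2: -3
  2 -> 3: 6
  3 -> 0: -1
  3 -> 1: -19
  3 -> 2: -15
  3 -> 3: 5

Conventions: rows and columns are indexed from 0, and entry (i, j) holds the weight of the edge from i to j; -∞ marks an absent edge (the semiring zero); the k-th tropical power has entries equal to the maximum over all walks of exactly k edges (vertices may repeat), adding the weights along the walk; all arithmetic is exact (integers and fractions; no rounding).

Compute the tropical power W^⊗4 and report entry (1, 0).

W^⊗2:
  [-4, -1, -11, -2]
  [-3, -4, -1, -6]
  [14, 4, -6, 11]
  [4, -8, -9, 10]
W^⊗3:
  [6, -4, -12, 3]
  [3, 6, -4, 5]
  [11, 3, 6, 16]
  [9, -2, -4, 15]
W^⊗4:
  [3, -5, -2, 8]
  [13, 3, -5, 10]
  [15, 13, 3, 21]
  [14, 3, 1, 20]
Key observation: the optimum is the walk 1->0->2->1->0, with weight 7 + (-8) + 7 + 7 = 13.
Optimal value attained by: walk 1->0->2->1->0.
Answer: (W^⊗4)[1][0] = 13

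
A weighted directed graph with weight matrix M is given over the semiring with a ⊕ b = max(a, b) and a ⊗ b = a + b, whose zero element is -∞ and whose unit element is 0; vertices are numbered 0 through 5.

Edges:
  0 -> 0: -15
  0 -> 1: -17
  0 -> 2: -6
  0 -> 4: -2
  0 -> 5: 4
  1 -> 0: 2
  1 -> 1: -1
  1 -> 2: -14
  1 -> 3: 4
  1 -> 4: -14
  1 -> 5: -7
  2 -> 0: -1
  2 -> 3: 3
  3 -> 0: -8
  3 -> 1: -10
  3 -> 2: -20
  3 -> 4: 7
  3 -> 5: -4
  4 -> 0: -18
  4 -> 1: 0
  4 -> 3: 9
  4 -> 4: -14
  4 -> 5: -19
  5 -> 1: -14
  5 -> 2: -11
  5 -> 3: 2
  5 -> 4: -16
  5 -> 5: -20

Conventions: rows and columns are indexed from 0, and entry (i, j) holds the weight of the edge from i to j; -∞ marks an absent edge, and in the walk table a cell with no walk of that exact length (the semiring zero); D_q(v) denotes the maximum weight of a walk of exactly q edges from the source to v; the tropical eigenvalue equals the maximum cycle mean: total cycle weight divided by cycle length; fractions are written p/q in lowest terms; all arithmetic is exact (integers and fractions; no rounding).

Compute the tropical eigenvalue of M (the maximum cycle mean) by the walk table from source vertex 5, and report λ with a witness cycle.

q=0: [-∞, -∞, -∞, -∞, -∞, 0]
q=1: [-∞, -14, -11, 2, -16, -20]
q=2: [-6, -8, -18, -7, 9, -2]
q=3: [-6, 9, -12, 18, 0, -2]
q=4: [11, 8, -2, 13, 25, 14]
q=5: [10, 25, 5, 34, 20, 15]
q=6: [27, 24, 14, 29, 41, 30]
Optimal cycle mean attained by: cycle 3->4->3, total 7 + 9, length 2.
Answer: λ = 8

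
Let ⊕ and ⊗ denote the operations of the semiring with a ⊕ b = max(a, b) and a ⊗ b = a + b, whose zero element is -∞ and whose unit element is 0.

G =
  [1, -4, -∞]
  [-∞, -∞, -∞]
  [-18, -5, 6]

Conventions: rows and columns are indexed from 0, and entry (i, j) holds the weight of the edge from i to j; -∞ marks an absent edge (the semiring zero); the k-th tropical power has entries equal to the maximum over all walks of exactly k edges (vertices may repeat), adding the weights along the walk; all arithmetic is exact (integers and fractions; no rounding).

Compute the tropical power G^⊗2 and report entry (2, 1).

G^⊗2:
  [2, -3, -∞]
  [-∞, -∞, -∞]
  [-12, 1, 12]
Key observation: the optimum is the walk 2->2->1, with weight 6 + (-5) = 1.
Optimal value attained by: walk 2->2->1.
Answer: (G^⊗2)[2][1] = 1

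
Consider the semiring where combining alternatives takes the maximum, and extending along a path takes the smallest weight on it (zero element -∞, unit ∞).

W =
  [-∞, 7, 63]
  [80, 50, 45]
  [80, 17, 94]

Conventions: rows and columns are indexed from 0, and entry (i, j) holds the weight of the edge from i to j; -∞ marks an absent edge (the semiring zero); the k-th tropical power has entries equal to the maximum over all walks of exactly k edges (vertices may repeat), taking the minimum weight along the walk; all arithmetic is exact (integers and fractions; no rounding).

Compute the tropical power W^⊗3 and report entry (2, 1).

W^⊗2:
  [63, 17, 63]
  [50, 50, 63]
  [80, 17, 94]
W^⊗3:
  [63, 17, 63]
  [63, 50, 63]
  [80, 17, 94]
Key observation: the optimum is the walk 2->0->2->1, with weight 80 min 63 min 17 = 17.
Optimal value attained by: walk 2->0->2->1.
Answer: (W^⊗3)[2][1] = 17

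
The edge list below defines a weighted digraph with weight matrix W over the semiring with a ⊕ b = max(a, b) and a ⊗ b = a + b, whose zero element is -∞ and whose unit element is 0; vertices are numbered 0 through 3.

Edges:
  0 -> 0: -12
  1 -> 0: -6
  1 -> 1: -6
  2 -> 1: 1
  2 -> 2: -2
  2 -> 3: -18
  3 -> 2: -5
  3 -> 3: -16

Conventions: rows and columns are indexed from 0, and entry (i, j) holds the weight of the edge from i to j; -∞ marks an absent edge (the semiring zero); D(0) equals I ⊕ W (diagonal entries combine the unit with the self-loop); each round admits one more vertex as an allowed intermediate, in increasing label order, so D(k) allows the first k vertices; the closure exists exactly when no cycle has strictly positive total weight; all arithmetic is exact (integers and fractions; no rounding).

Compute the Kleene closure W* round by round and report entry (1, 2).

D(0):
  [0, -∞, -∞, -∞]
  [-6, 0, -∞, -∞]
  [-∞, 1, 0, -18]
  [-∞, -∞, -5, 0]
D(1):
  [0, -∞, -∞, -∞]
  [-6, 0, -∞, -∞]
  [-∞, 1, 0, -18]
  [-∞, -∞, -5, 0]
D(2):
  [0, -∞, -∞, -∞]
  [-6, 0, -∞, -∞]
  [-5, 1, 0, -18]
  [-∞, -∞, -5, 0]
D(3):
  [0, -∞, -∞, -∞]
  [-6, 0, -∞, -∞]
  [-5, 1, 0, -18]
  [-10, -4, -5, 0]
D(4):
  [0, -∞, -∞, -∞]
  [-6, 0, -∞, -∞]
  [-5, 1, 0, -18]
  [-10, -4, -5, 0]
Answer: W*[1][2] = -∞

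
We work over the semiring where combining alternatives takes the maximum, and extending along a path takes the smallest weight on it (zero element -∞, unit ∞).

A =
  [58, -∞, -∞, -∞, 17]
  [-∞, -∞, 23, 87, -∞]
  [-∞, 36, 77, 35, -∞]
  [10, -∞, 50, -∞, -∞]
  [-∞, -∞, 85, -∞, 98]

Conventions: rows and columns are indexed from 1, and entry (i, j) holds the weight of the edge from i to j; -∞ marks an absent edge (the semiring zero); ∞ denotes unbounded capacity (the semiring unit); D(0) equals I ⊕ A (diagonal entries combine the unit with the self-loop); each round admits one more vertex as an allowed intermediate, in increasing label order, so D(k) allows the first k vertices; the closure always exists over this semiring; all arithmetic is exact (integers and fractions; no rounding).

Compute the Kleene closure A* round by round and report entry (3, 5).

D(0):
  [∞, -∞, -∞, -∞, 17]
  [-∞, ∞, 23, 87, -∞]
  [-∞, 36, ∞, 35, -∞]
  [10, -∞, 50, ∞, -∞]
  [-∞, -∞, 85, -∞, ∞]
D(1):
  [∞, -∞, -∞, -∞, 17]
  [-∞, ∞, 23, 87, -∞]
  [-∞, 36, ∞, 35, -∞]
  [10, -∞, 50, ∞, 10]
  [-∞, -∞, 85, -∞, ∞]
D(2):
  [∞, -∞, -∞, -∞, 17]
  [-∞, ∞, 23, 87, -∞]
  [-∞, 36, ∞, 36, -∞]
  [10, -∞, 50, ∞, 10]
  [-∞, -∞, 85, -∞, ∞]
D(3):
  [∞, -∞, -∞, -∞, 17]
  [-∞, ∞, 23, 87, -∞]
  [-∞, 36, ∞, 36, -∞]
  [10, 36, 50, ∞, 10]
  [-∞, 36, 85, 36, ∞]
D(4):
  [∞, -∞, -∞, -∞, 17]
  [10, ∞, 50, 87, 10]
  [10, 36, ∞, 36, 10]
  [10, 36, 50, ∞, 10]
  [10, 36, 85, 36, ∞]
D(5):
  [∞, 17, 17, 17, 17]
  [10, ∞, 50, 87, 10]
  [10, 36, ∞, 36, 10]
  [10, 36, 50, ∞, 10]
  [10, 36, 85, 36, ∞]
Answer: A*[3][5] = 10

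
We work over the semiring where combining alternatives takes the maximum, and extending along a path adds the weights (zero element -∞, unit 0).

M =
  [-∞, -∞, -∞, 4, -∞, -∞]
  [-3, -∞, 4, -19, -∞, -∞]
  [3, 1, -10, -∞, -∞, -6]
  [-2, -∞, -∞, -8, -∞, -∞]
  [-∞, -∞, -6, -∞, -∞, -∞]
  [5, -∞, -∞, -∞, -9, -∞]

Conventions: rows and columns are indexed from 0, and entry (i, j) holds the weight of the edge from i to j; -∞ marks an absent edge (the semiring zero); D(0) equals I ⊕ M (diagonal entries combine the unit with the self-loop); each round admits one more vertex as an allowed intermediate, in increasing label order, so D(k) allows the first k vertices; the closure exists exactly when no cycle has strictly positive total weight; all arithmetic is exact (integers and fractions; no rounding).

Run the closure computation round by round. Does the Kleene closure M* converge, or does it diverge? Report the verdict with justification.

D(0):
  [0, -∞, -∞, 4, -∞, -∞]
  [-3, 0, 4, -19, -∞, -∞]
  [3, 1, 0, -∞, -∞, -6]
  [-2, -∞, -∞, 0, -∞, -∞]
  [-∞, -∞, -6, -∞, 0, -∞]
  [5, -∞, -∞, -∞, -9, 0]
Detection: at round 1, diagonal entry (3, 3) turns strictly positive.
Key observation: the cycle 3->0->3 has total weight (-2) + 4, which is strictly positive.
Answer: DIVERGES — positive cycle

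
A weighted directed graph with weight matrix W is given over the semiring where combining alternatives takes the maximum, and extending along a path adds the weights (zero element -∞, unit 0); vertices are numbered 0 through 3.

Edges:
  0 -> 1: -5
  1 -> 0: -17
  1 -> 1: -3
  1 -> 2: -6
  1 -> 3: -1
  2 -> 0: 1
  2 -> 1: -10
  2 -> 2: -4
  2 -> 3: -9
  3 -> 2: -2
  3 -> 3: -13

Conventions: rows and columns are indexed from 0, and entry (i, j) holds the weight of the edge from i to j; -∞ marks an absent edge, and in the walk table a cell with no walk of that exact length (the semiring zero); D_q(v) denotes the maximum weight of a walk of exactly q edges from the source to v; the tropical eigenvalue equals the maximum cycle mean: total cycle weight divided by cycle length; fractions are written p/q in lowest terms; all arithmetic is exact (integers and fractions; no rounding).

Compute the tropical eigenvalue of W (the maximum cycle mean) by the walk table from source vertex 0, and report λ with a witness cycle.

q=0: [0, -∞, -∞, -∞]
q=1: [-∞, -5, -∞, -∞]
q=2: [-22, -8, -11, -6]
q=3: [-10, -11, -8, -9]
q=4: [-7, -14, -11, -12]
Optimal cycle mean attained by: cycle 0->1->3->2->0, total (-5) + (-1) + (-2) + 1, length 4.
Answer: λ = -7/4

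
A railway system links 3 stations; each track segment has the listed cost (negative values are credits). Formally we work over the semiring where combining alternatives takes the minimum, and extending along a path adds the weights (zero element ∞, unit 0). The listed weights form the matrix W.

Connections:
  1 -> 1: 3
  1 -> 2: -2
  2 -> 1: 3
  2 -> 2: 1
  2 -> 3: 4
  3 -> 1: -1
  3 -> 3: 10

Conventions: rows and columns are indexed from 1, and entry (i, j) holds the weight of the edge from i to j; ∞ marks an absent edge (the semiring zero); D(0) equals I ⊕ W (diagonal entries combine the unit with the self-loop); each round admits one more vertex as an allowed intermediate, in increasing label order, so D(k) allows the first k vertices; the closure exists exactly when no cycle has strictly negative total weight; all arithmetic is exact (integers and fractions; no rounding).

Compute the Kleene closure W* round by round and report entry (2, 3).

D(0):
  [0, -2, ∞]
  [3, 0, 4]
  [-1, ∞, 0]
D(1):
  [0, -2, ∞]
  [3, 0, 4]
  [-1, -3, 0]
D(2):
  [0, -2, 2]
  [3, 0, 4]
  [-1, -3, 0]
D(3):
  [0, -2, 2]
  [3, 0, 4]
  [-1, -3, 0]
Answer: W*[2][3] = 4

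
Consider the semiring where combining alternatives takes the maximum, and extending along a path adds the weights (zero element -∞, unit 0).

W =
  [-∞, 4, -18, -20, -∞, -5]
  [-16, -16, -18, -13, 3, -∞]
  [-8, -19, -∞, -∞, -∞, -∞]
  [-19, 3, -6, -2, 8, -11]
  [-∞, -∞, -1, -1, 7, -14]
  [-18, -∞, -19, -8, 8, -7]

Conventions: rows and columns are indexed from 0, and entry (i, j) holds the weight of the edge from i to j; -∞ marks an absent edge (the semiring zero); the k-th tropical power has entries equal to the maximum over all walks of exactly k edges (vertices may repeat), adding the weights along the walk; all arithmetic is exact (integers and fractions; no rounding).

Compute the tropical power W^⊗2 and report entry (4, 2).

W^⊗2:
  [-12, -12, -14, -9, 7, -12]
  [-26, -10, 2, 2, 10, -11]
  [-35, -4, -26, -28, -16, -13]
  [-13, 1, 7, 7, 15, -6]
  [-9, 2, 6, 6, 14, -7]
  [-25, -5, 7, 7, 15, -6]
Key observation: the optimum is the walk 4->4->2, with weight 7 + (-1) = 6.
Optimal value attained by: walk 4->4->2.
Answer: (W^⊗2)[4][2] = 6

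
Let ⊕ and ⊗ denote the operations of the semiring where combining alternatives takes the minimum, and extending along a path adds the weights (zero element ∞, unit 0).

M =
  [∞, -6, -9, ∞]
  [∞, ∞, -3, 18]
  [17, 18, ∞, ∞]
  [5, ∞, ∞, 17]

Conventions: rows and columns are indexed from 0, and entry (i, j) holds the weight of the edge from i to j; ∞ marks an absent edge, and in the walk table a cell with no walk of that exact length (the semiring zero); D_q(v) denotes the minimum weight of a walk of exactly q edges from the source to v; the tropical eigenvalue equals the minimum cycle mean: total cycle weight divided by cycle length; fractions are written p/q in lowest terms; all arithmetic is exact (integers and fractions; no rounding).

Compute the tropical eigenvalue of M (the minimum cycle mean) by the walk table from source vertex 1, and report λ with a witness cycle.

q=0: [∞, 0, ∞, ∞]
q=1: [∞, ∞, -3, 18]
q=2: [14, 15, ∞, 35]
q=3: [40, 8, 5, 33]
q=4: [22, 23, 5, 26]
Optimal cycle mean attained by: cycle 0->1->2->0, total (-6) + (-3) + 17, length 3.
Answer: λ = 8/3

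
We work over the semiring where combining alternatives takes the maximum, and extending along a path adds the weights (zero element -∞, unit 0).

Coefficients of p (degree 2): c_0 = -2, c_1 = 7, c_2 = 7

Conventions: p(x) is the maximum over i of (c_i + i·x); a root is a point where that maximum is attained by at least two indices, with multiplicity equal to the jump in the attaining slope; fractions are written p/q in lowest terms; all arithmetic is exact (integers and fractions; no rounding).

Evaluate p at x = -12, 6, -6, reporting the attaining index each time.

p(-12) = max(-2+0·(-12)=-2, 7+1·(-12)=-5, 7+2·(-12)=-17) = -2 (attained by i=0)
p(6) = max(-2+0·6=-2, 7+1·6=13, 7+2·6=19) = 19 (attained by i=2)
p(-6) = max(-2+0·(-6)=-2, 7+1·(-6)=1, 7+2·(-6)=-5) = 1 (attained by i=1)
Answer: p(-12) = -2; p(6) = 19; p(-6) = 1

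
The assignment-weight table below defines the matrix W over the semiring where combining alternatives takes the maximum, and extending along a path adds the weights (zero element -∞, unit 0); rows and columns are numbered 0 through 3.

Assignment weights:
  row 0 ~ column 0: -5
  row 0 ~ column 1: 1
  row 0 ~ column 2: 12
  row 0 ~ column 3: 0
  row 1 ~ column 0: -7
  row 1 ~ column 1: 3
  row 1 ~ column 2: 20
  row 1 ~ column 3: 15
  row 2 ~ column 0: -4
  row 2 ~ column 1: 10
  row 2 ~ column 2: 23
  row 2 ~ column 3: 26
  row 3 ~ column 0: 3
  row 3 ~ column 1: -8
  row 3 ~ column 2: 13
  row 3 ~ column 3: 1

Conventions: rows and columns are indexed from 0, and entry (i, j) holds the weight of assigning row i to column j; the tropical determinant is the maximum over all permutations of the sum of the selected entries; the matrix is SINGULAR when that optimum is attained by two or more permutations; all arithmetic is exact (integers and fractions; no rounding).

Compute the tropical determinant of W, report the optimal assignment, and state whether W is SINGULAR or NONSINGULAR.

σ = (0, 1, 2, 3): (-5) + 3 + 23 + 1 = 22
σ = (0, 1, 3, 2): (-5) + 3 + 26 + 13 = 37
σ = (0, 2, 1, 3): (-5) + 20 + 10 + 1 = 26
σ = (0, 2, 3, 1): (-5) + 20 + 26 + (-8) = 33
σ = (0, 3, 1, 2): (-5) + 15 + 10 + 13 = 33
σ = (0, 3, 2, 1): (-5) + 15 + 23 + (-8) = 25
σ = (1, 0, 2, 3): 1 + (-7) + 23 + 1 = 18
σ = (1, 0, 3, 2): 1 + (-7) + 26 + 13 = 33
σ = (1, 2, 0, 3): 1 + 20 + (-4) + 1 = 18
σ = (1, 2, 3, 0): 1 + 20 + 26 + 3 = 50
σ = (1, 3, 0, 2): 1 + 15 + (-4) + 13 = 25
σ = (1, 3, 2, 0): 1 + 15 + 23 + 3 = 42
σ = (2, 0, 1, 3): 12 + (-7) + 10 + 1 = 16
σ = (2, 0, 3, 1): 12 + (-7) + 26 + (-8) = 23
σ = (2, 1, 0, 3): 12 + 3 + (-4) + 1 = 12
σ = (2, 1, 3, 0): 12 + 3 + 26 + 3 = 44
σ = (2, 3, 0, 1): 12 + 15 + (-4) + (-8) = 15
σ = (2, 3, 1, 0): 12 + 15 + 10 + 3 = 40
σ = (3, 0, 1, 2): 0 + (-7) + 10 + 13 = 16
σ = (3, 0, 2, 1): 0 + (-7) + 23 + (-8) = 8
σ = (3, 1, 0, 2): 0 + 3 + (-4) + 13 = 12
σ = (3, 1, 2, 0): 0 + 3 + 23 + 3 = 29
σ = (3, 2, 0, 1): 0 + 20 + (-4) + (-8) = 8
σ = (3, 2, 1, 0): 0 + 20 + 10 + 3 = 33
Optimal value attained by: σ = (1, 2, 3, 0).
Answer: det⊕(W) = 50; verdict: NONSINGULAR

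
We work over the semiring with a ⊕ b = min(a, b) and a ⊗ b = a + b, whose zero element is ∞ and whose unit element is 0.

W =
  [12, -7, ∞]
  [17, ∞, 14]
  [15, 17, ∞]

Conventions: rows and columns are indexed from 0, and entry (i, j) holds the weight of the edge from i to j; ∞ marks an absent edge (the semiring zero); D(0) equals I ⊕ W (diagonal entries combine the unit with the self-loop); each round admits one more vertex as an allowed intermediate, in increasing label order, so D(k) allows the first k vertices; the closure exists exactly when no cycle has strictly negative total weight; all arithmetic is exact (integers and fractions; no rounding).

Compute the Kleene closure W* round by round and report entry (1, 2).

D(0):
  [0, -7, ∞]
  [17, 0, 14]
  [15, 17, 0]
D(1):
  [0, -7, ∞]
  [17, 0, 14]
  [15, 8, 0]
D(2):
  [0, -7, 7]
  [17, 0, 14]
  [15, 8, 0]
D(3):
  [0, -7, 7]
  [17, 0, 14]
  [15, 8, 0]
Answer: W*[1][2] = 14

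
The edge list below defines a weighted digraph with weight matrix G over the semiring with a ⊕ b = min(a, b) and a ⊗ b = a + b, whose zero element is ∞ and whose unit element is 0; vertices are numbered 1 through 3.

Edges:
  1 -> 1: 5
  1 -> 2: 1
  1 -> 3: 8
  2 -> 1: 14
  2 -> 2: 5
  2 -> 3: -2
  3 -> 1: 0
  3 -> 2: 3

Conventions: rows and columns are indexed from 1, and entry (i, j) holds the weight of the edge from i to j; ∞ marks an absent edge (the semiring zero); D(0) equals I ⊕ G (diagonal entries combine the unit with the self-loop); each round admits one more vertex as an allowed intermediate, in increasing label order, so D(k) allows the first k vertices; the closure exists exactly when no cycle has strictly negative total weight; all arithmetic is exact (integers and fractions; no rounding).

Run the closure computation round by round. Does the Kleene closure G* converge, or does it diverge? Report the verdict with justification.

D(0):
  [0, 1, 8]
  [14, 0, -2]
  [0, 3, 0]
D(1):
  [0, 1, 8]
  [14, 0, -2]
  [0, 1, 0]
Detection: at round 2, diagonal entry (3, 3) turns strictly negative.
Key observation: the cycle 3->1->2->3 has total weight 0 + 1 + (-2), which is strictly negative.
Answer: DIVERGES — negative cycle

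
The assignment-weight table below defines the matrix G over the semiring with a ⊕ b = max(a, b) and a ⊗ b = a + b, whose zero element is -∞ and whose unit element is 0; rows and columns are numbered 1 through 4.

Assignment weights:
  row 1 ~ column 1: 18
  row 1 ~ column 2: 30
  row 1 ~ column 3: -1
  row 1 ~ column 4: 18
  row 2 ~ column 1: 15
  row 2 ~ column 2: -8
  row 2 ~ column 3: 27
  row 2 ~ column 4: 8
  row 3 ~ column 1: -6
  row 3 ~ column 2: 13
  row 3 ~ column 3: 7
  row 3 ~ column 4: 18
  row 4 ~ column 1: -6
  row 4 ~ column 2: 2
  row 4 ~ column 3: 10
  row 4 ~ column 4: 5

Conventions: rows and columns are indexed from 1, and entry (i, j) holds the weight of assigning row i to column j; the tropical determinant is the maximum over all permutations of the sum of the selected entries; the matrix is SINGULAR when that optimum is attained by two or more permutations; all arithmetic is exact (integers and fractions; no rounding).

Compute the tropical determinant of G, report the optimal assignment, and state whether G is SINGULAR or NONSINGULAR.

σ = (1, 2, 3, 4): 18 + (-8) + 7 + 5 = 22
σ = (1, 2, 4, 3): 18 + (-8) + 18 + 10 = 38
σ = (1, 3, 2, 4): 18 + 27 + 13 + 5 = 63
σ = (1, 3, 4, 2): 18 + 27 + 18 + 2 = 65
σ = (1, 4, 2, 3): 18 + 8 + 13 + 10 = 49
σ = (1, 4, 3, 2): 18 + 8 + 7 + 2 = 35
σ = (2, 1, 3, 4): 30 + 15 + 7 + 5 = 57
σ = (2, 1, 4, 3): 30 + 15 + 18 + 10 = 73
σ = (2, 3, 1, 4): 30 + 27 + (-6) + 5 = 56
σ = (2, 3, 4, 1): 30 + 27 + 18 + (-6) = 69
σ = (2, 4, 1, 3): 30 + 8 + (-6) + 10 = 42
σ = (2, 4, 3, 1): 30 + 8 + 7 + (-6) = 39
σ = (3, 1, 2, 4): (-1) + 15 + 13 + 5 = 32
σ = (3, 1, 4, 2): (-1) + 15 + 18 + 2 = 34
σ = (3, 2, 1, 4): (-1) + (-8) + (-6) + 5 = -10
σ = (3, 2, 4, 1): (-1) + (-8) + 18 + (-6) = 3
σ = (3, 4, 1, 2): (-1) + 8 + (-6) + 2 = 3
σ = (3, 4, 2, 1): (-1) + 8 + 13 + (-6) = 14
σ = (4, 1, 2, 3): 18 + 15 + 13 + 10 = 56
σ = (4, 1, 3, 2): 18 + 15 + 7 + 2 = 42
σ = (4, 2, 1, 3): 18 + (-8) + (-6) + 10 = 14
σ = (4, 2, 3, 1): 18 + (-8) + 7 + (-6) = 11
σ = (4, 3, 1, 2): 18 + 27 + (-6) + 2 = 41
σ = (4, 3, 2, 1): 18 + 27 + 13 + (-6) = 52
Optimal value attained by: σ = (2, 1, 4, 3).
Answer: det⊕(G) = 73; verdict: NONSINGULAR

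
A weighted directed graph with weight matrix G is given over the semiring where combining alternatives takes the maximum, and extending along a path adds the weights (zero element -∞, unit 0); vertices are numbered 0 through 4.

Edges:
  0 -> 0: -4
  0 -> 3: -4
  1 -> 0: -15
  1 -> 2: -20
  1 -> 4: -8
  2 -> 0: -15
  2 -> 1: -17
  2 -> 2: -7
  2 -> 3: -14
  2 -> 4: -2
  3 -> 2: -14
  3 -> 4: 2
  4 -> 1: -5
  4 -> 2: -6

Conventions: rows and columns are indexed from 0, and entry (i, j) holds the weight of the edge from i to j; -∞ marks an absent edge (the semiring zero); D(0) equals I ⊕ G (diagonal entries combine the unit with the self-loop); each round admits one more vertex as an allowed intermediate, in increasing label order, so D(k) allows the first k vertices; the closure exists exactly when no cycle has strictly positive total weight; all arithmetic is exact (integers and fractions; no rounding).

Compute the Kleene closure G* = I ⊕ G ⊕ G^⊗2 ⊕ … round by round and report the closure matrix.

D(0):
  [0, -∞, -∞, -4, -∞]
  [-15, 0, -20, -∞, -8]
  [-15, -17, 0, -14, -2]
  [-∞, -∞, -14, 0, 2]
  [-∞, -5, -6, -∞, 0]
D(1):
  [0, -∞, -∞, -4, -∞]
  [-15, 0, -20, -19, -8]
  [-15, -17, 0, -14, -2]
  [-∞, -∞, -14, 0, 2]
  [-∞, -5, -6, -∞, 0]
D(2):
  [0, -∞, -∞, -4, -∞]
  [-15, 0, -20, -19, -8]
  [-15, -17, 0, -14, -2]
  [-∞, -∞, -14, 0, 2]
  [-20, -5, -6, -24, 0]
D(3):
  [0, -∞, -∞, -4, -∞]
  [-15, 0, -20, -19, -8]
  [-15, -17, 0, -14, -2]
  [-29, -31, -14, 0, 2]
  [-20, -5, -6, -20, 0]
D(4):
  [0, -35, -18, -4, -2]
  [-15, 0, -20, -19, -8]
  [-15, -17, 0, -14, -2]
  [-29, -31, -14, 0, 2]
  [-20, -5, -6, -20, 0]
D(5):
  [0, -7, -8, -4, -2]
  [-15, 0, -14, -19, -8]
  [-15, -7, 0, -14, -2]
  [-18, -3, -4, 0, 2]
  [-20, -5, -6, -20, 0]
Answer: G* = [[0, -7, -8, -4, -2], [-15, 0, -14, -19, -8], [-15, -7, 0, -14, -2], [-18, -3, -4, 0, 2], [-20, -5, -6, -20, 0]]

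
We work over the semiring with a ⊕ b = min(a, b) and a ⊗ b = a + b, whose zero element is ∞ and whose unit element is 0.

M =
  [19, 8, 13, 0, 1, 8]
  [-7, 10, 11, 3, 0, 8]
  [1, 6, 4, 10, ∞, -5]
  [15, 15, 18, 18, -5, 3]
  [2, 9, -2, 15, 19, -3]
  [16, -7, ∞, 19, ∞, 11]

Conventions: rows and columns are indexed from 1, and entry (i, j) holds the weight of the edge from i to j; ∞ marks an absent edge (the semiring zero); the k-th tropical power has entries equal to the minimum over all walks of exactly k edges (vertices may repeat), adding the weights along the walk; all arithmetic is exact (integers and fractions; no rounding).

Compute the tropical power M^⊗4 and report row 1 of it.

M^⊗2:
  [1, 1, -1, 11, -5, -2]
  [2, 1, -2, -7, -6, -3]
  [-1, -12, 8, 1, 2, -1]
  [-3, -4, -7, 10, 13, -8]
  [-1, -10, 2, 2, 3, -7]
  [-14, 3, 4, -4, -7, 1]
M^⊗3:
  [-6, -9, -7, 1, 1, -8]
  [-6, -10, -8, 2, -12, -9]
  [-19, -8, -1, -9, -12, -4]
  [-11, -15, -3, -3, -4, -12]
  [-17, -14, 1, -7, -10, -3]
  [-5, -6, -9, -14, -13, -10]
M^⊗4:
  [-16, -15, -3, -6, -9, -12]
  [-17, -16, -14, -7, -10, -15]
  [-15, -11, -14, -19, -18, -15]
  [-22, -19, -6, -12, -15, -8]
  [-21, -10, -12, -17, -16, -13]
  [-13, -17, -15, -5, -19, -16]
Answer: row 1 of M^⊗4 = [-16, -15, -3, -6, -9, -12]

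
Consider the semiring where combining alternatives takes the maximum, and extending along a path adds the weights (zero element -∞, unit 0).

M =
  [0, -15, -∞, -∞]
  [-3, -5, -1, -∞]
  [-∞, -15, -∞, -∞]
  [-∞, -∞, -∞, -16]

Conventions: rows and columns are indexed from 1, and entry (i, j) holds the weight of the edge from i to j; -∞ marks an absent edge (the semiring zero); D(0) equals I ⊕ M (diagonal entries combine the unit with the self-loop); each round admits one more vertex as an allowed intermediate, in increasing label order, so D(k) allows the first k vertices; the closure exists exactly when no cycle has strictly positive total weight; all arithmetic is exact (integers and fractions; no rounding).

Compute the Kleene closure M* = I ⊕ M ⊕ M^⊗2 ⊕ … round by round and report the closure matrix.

D(0):
  [0, -15, -∞, -∞]
  [-3, 0, -1, -∞]
  [-∞, -15, 0, -∞]
  [-∞, -∞, -∞, 0]
D(1):
  [0, -15, -∞, -∞]
  [-3, 0, -1, -∞]
  [-∞, -15, 0, -∞]
  [-∞, -∞, -∞, 0]
D(2):
  [0, -15, -16, -∞]
  [-3, 0, -1, -∞]
  [-18, -15, 0, -∞]
  [-∞, -∞, -∞, 0]
D(3):
  [0, -15, -16, -∞]
  [-3, 0, -1, -∞]
  [-18, -15, 0, -∞]
  [-∞, -∞, -∞, 0]
D(4):
  [0, -15, -16, -∞]
  [-3, 0, -1, -∞]
  [-18, -15, 0, -∞]
  [-∞, -∞, -∞, 0]
Answer: M* = [[0, -15, -16, -∞], [-3, 0, -1, -∞], [-18, -15, 0, -∞], [-∞, -∞, -∞, 0]]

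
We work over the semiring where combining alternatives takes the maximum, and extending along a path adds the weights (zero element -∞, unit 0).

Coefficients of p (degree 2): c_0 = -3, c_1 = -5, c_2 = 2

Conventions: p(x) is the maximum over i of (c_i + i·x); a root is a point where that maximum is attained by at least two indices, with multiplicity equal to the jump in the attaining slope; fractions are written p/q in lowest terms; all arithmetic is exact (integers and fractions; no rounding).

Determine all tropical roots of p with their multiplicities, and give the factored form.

hull edge (i=0, c=-3) to (i=2, c=2): slope 5/2, span 2
Factored form: p(x) = 2 ⊗ (x ⊕ (-5/2)) ⊗ (x ⊕ (-5/2))
Answer: roots = -5/2 (mult 2)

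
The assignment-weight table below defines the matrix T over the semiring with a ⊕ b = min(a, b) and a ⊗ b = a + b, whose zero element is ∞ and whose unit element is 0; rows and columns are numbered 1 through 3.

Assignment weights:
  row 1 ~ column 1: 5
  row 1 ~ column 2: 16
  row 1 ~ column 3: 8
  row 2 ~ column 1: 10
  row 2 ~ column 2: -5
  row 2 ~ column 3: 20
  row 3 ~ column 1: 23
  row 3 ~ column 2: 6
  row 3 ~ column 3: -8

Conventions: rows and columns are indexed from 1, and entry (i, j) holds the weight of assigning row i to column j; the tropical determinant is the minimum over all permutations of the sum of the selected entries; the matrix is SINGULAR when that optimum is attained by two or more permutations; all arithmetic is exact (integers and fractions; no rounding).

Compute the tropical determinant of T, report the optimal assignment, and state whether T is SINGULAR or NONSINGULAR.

σ = (1, 2, 3): 5 + (-5) + (-8) = -8
σ = (1, 3, 2): 5 + 20 + 6 = 31
σ = (2, 1, 3): 16 + 10 + (-8) = 18
σ = (2, 3, 1): 16 + 20 + 23 = 59
σ = (3, 1, 2): 8 + 10 + 6 = 24
σ = (3, 2, 1): 8 + (-5) + 23 = 26
Optimal value attained by: σ = (1, 2, 3).
Answer: det⊕(T) = -8; verdict: NONSINGULAR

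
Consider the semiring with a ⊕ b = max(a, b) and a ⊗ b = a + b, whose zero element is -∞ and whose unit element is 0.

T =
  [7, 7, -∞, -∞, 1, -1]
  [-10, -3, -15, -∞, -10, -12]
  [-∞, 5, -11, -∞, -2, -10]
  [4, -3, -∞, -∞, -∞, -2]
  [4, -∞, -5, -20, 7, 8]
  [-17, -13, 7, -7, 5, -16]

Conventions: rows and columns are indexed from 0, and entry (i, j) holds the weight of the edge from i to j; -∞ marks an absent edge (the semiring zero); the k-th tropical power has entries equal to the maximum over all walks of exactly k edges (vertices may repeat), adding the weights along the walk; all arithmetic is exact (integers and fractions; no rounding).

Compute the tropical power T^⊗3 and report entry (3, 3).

T^⊗2:
  [14, 14, 6, -8, 8, 9]
  [-3, -3, -5, -19, -3, -2]
  [2, 2, -3, -17, 5, 6]
  [11, 11, 5, -9, 5, 3]
  [11, 11, 15, 1, 14, 15]
  [9, 12, 0, -15, 12, 13]
T^⊗3:
  [21, 21, 16, 2, 15, 16]
  [4, 4, 5, -9, 4, 5]
  [9, 9, 13, -1, 12, 13]
  [18, 18, 10, -4, 12, 13]
  [18, 20, 22, 8, 21, 22]
  [16, 16, 20, 6, 19, 20]
Key observation: the optimum is the walk 3->0->5->3, with weight 4 + (-1) + (-7) = -4.
Optimal value attained by: walk 3->0->5->3.
Answer: (T^⊗3)[3][3] = -4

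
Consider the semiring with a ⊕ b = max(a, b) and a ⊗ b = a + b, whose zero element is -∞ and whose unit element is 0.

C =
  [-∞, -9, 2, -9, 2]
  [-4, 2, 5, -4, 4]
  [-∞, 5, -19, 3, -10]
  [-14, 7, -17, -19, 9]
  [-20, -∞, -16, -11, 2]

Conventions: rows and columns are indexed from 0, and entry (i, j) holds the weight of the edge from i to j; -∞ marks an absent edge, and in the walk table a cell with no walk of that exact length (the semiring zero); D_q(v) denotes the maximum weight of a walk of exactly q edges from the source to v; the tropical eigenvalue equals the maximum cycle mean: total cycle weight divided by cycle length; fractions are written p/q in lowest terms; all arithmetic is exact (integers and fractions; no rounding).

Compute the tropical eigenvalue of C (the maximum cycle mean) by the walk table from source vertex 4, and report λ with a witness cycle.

q=0: [-∞, -∞, -∞, -∞, 0]
q=1: [-20, -∞, -16, -11, 2]
q=2: [-18, -4, -14, -9, 4]
q=3: [-8, -2, 1, -7, 6]
q=4: [-6, 6, 3, 4, 8]
q=5: [2, 11, 11, 6, 13]
Optimal cycle mean attained by: cycle 1->2->1, total 5 + 5, length 2.
Answer: λ = 5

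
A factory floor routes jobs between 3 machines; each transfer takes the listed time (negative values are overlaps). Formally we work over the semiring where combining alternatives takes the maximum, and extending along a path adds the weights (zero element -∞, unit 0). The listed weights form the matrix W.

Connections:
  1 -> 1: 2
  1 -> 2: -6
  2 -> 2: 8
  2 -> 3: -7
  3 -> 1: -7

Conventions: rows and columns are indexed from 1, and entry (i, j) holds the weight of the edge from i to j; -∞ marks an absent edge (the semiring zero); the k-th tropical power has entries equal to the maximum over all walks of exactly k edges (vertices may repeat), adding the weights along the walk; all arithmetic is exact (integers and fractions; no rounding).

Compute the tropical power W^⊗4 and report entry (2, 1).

W^⊗2:
  [4, 2, -13]
  [-14, 16, 1]
  [-5, -13, -∞]
W^⊗3:
  [6, 10, -5]
  [-6, 24, 9]
  [-3, -5, -20]
W^⊗4:
  [8, 18, 3]
  [2, 32, 17]
  [-1, 3, -12]
Key observation: the optimum is the walk 2->2->2->3->1, with weight 8 + 8 + (-7) + (-7) = 2.
Optimal value attained by: walk 2->2->2->3->1.
Answer: (W^⊗4)[2][1] = 2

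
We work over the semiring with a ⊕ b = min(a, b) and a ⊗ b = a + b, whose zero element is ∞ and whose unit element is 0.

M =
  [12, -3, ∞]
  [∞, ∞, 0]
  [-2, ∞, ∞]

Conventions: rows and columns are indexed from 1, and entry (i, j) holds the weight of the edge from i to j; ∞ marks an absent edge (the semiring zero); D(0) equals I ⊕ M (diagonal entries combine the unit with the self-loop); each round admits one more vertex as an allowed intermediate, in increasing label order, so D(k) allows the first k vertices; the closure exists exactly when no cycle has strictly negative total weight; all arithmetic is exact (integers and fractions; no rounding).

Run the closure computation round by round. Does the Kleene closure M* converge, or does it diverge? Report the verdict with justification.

D(0):
  [0, -3, ∞]
  [∞, 0, 0]
  [-2, ∞, 0]
D(1):
  [0, -3, ∞]
  [∞, 0, 0]
  [-2, -5, 0]
Detection: at round 2, diagonal entry (3, 3) turns strictly negative.
Key observation: the cycle 3->1->2->3 has total weight (-2) + (-3) + 0, which is strictly negative.
Answer: DIVERGES — negative cycle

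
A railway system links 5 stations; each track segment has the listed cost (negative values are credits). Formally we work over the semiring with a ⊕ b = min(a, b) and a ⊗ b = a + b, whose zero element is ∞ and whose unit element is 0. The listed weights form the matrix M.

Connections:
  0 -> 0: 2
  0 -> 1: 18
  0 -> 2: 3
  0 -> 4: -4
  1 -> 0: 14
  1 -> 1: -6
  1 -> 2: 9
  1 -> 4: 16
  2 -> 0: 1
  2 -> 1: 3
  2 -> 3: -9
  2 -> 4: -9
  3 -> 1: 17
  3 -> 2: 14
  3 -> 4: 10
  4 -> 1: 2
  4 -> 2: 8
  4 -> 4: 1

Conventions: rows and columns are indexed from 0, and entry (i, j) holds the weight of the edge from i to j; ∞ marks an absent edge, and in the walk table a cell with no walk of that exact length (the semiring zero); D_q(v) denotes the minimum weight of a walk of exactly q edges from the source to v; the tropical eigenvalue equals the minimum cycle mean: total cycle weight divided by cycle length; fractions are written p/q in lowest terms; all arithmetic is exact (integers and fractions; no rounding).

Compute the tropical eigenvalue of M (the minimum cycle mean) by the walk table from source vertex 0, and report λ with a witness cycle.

q=0: [0, ∞, ∞, ∞, ∞]
q=1: [2, 18, 3, ∞, -4]
q=2: [4, -2, 4, -6, -6]
q=3: [5, -8, 2, -5, -5]
q=4: [3, -14, 1, -7, -7]
q=5: [0, -20, -5, -8, -8]
Optimal cycle mean attained by: cycle 1->1, total (-6), length 1.
Answer: λ = -6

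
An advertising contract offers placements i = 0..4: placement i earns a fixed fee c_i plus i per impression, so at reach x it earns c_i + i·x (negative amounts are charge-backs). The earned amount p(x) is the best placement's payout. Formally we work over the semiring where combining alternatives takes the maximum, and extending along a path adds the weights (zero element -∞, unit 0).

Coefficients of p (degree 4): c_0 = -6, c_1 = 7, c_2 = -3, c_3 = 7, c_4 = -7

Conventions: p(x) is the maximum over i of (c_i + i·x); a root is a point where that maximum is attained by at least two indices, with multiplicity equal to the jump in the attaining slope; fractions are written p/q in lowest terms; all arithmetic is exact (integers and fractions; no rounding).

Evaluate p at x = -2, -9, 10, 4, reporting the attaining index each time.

p(-2) = max(-6+0·(-2)=-6, 7+1·(-2)=5, -3+2·(-2)=-7, 7+3·(-2)=1, -7+4·(-2)=-15) = 5 (attained by i=1)
p(-9) = max(-6+0·(-9)=-6, 7+1·(-9)=-2, -3+2·(-9)=-21, 7+3·(-9)=-20, -7+4·(-9)=-43) = -2 (attained by i=1)
p(10) = max(-6+0·10=-6, 7+1·10=17, -3+2·10=17, 7+3·10=37, -7+4·10=33) = 37 (attained by i=3)
p(4) = max(-6+0·4=-6, 7+1·4=11, -3+2·4=5, 7+3·4=19, -7+4·4=9) = 19 (attained by i=3)
Answer: p(-2) = 5; p(-9) = -2; p(10) = 37; p(4) = 19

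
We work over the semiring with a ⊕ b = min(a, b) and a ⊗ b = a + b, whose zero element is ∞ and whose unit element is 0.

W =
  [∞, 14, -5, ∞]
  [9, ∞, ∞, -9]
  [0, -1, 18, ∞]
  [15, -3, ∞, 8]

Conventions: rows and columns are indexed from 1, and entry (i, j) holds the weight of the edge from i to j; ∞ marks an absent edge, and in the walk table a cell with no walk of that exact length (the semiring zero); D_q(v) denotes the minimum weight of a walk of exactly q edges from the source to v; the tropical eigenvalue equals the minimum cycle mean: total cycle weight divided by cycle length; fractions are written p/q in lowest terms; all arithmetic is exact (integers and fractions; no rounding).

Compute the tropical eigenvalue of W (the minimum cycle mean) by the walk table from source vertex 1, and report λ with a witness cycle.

q=0: [0, ∞, ∞, ∞]
q=1: [∞, 14, -5, ∞]
q=2: [-5, -6, 13, 5]
q=3: [3, 2, -10, -15]
q=4: [-10, -18, -2, -7]
Optimal cycle mean attained by: cycle 2->4->2, total (-9) + (-3), length 2.
Answer: λ = -6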